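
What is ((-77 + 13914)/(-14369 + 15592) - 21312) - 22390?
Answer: -53433709/1223 ≈ -43691.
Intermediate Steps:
((-77 + 13914)/(-14369 + 15592) - 21312) - 22390 = (13837/1223 - 21312) - 22390 = -26050739/1223 - 22390 = -53433709/1223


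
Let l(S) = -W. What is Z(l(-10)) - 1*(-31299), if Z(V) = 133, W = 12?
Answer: 31432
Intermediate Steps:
l(S) = -12 (l(S) = -1*12 = -12)
Z(l(-10)) - 1*(-31299) = 133 - 1*(-31299) = 133 + 31299 = 31432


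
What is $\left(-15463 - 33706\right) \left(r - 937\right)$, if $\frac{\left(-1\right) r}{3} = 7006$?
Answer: $1079505395$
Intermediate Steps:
$r = -21018$ ($r = \left(-3\right) 7006 = -21018$)
$\left(-15463 - 33706\right) \left(r - 937\right) = \left(-15463 - 33706\right) \left(-21018 - 937\right) = \left(-49169\right) \left(-21955\right) = 1079505395$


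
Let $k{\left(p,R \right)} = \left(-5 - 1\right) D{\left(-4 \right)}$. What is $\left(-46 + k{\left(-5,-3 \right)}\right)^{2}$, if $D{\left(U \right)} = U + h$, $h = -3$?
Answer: $16$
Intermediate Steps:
$D{\left(U \right)} = -3 + U$ ($D{\left(U \right)} = U - 3 = -3 + U$)
$k{\left(p,R \right)} = 42$ ($k{\left(p,R \right)} = \left(-5 - 1\right) \left(-3 - 4\right) = \left(-6\right) \left(-7\right) = 42$)
$\left(-46 + k{\left(-5,-3 \right)}\right)^{2} = \left(-46 + 42\right)^{2} = \left(-4\right)^{2} = 16$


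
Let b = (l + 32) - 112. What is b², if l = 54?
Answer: 676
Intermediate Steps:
b = -26 (b = (54 + 32) - 112 = 86 - 112 = -26)
b² = (-26)² = 676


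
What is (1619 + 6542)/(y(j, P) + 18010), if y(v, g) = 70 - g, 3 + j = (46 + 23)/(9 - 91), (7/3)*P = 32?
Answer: 57127/126464 ≈ 0.45173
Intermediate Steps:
P = 96/7 (P = (3/7)*32 = 96/7 ≈ 13.714)
j = -315/82 (j = -3 + (46 + 23)/(9 - 91) = -3 + 69/(-82) = -3 + 69*(-1/82) = -3 - 69/82 = -315/82 ≈ -3.8415)
(1619 + 6542)/(y(j, P) + 18010) = (1619 + 6542)/((70 - 1*96/7) + 18010) = 8161/((70 - 96/7) + 18010) = 8161/(394/7 + 18010) = 8161/(126464/7) = 8161*(7/126464) = 57127/126464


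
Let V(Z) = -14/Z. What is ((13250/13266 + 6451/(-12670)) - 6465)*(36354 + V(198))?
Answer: -29183273021869111/124178670 ≈ -2.3501e+8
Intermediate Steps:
((13250/13266 + 6451/(-12670)) - 6465)*(36354 + V(198)) = ((13250/13266 + 6451/(-12670)) - 6465)*(36354 - 14/198) = ((13250*(1/13266) + 6451*(-1/12670)) - 6465)*(36354 - 14*1/198) = ((6625/6633 - 6451/12670) - 6465)*(36354 - 7/99) = (41149267/84040110 - 6465)*(3599039/99) = -543278161883/84040110*3599039/99 = -29183273021869111/124178670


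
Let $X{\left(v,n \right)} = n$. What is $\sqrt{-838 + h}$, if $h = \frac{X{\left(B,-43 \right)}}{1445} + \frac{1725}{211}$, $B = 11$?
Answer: $\frac{21 i \sqrt{605293590}}{17935} \approx 28.807 i$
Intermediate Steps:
$h = \frac{2483552}{304895}$ ($h = - \frac{43}{1445} + \frac{1725}{211} = \frac{2483552}{304895} \approx 8.1456$)
$\sqrt{-838 + h} = \sqrt{-838 + \frac{2483552}{304895}} = \sqrt{- \frac{253018458}{304895}} = \frac{21 i \sqrt{605293590}}{17935}$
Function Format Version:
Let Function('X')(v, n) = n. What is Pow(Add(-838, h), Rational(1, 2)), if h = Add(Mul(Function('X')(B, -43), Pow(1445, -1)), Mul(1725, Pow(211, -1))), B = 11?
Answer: Mul(Rational(21, 17935), I, Pow(605293590, Rational(1, 2))) ≈ Mul(28.807, I)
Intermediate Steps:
h = Rational(2483552, 304895) (h = Add(Mul(-43, Pow(1445, -1)), Mul(1725, Pow(211, -1))) = Add(Mul(-43, Rational(1, 1445)), Mul(1725, Rational(1, 211))) = Add(Rational(-43, 1445), Rational(1725, 211)) = Rational(2483552, 304895) ≈ 8.1456)
Pow(Add(-838, h), Rational(1, 2)) = Pow(Add(-838, Rational(2483552, 304895)), Rational(1, 2)) = Pow(Rational(-253018458, 304895), Rational(1, 2)) = Mul(Rational(21, 17935), I, Pow(605293590, Rational(1, 2)))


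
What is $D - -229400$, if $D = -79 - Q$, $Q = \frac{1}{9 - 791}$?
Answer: $\frac{179329023}{782} \approx 2.2932 \cdot 10^{5}$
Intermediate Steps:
$Q = - \frac{1}{782}$ ($Q = \frac{1}{-782} = - \frac{1}{782} \approx -0.0012788$)
$D = - \frac{61777}{782}$ ($D = -79 - - \frac{1}{782} = -79 + \frac{1}{782} = - \frac{61777}{782} \approx -78.999$)
$D - -229400 = - \frac{61777}{782} - -229400 = - \frac{61777}{782} + 229400 = \frac{179329023}{782}$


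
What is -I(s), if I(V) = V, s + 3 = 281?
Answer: -278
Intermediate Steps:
s = 278 (s = -3 + 281 = 278)
-I(s) = -1*278 = -278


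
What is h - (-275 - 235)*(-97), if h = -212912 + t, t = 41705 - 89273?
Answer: -309950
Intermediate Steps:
t = -47568
h = -260480 (h = -212912 - 47568 = -260480)
h - (-275 - 235)*(-97) = -260480 - (-275 - 235)*(-97) = -260480 - (-510)*(-97) = -260480 - 1*49470 = -260480 - 49470 = -309950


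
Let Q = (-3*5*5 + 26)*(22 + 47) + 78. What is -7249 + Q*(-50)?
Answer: 157901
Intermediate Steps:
Q = -3303 (Q = (-15*5 + 26)*69 + 78 = (-75 + 26)*69 + 78 = -49*69 + 78 = -3381 + 78 = -3303)
-7249 + Q*(-50) = -7249 - 3303*(-50) = -7249 + 165150 = 157901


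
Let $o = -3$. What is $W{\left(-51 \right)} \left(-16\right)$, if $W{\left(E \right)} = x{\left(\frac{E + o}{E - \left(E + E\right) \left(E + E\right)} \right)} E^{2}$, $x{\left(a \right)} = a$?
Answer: $- \frac{44064}{205} \approx -214.95$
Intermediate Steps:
$W{\left(E \right)} = \frac{E^{2} \left(-3 + E\right)}{E - 4 E^{2}}$ ($W{\left(E \right)} = \frac{E - 3}{E - \left(E + E\right) \left(E + E\right)} E^{2} = \frac{-3 + E}{E - 2 E 2 E} E^{2} = \frac{-3 + E}{E - 4 E^{2}} E^{2} = \frac{E^{2} \left(-3 + E\right)}{E - 4 E^{2}}$)
$W{\left(-51 \right)} \left(-16\right) = - \frac{51 \left(3 - -51\right)}{-1 + 4 \left(-51\right)} \left(-16\right) = - \frac{51 \left(3 + 51\right)}{-1 - 204} \left(-16\right) = \left(-51\right) \frac{1}{-205} \cdot 54 \left(-16\right) = \left(-51\right) \left(- \frac{1}{205}\right) 54 \left(-16\right) = \frac{2754}{205} \left(-16\right) = - \frac{44064}{205}$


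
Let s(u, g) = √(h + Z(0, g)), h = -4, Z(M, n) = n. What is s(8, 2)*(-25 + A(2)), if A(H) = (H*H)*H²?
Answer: -9*I*√2 ≈ -12.728*I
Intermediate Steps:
s(u, g) = √(-4 + g)
A(H) = H⁴ (A(H) = H²*H² = H⁴)
s(8, 2)*(-25 + A(2)) = √(-4 + 2)*(-25 + 2⁴) = √(-2)*(-25 + 16) = (I*√2)*(-9) = -9*I*√2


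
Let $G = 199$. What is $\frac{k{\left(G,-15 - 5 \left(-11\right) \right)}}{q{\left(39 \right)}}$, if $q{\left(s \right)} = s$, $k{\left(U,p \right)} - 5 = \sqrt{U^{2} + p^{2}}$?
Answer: $\frac{5}{39} + \frac{\sqrt{41201}}{39} \approx 5.3328$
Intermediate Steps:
$k{\left(U,p \right)} = 5 + \sqrt{U^{2} + p^{2}}$
$\frac{k{\left(G,-15 - 5 \left(-11\right) \right)}}{q{\left(39 \right)}} = \frac{5 + \sqrt{199^{2} + \left(-15 - 5 \left(-11\right)\right)^{2}}}{39} = \left(5 + \sqrt{39601 + \left(-15 - -55\right)^{2}}\right) \frac{1}{39} = \left(5 + \sqrt{39601 + \left(-15 + 55\right)^{2}}\right) \frac{1}{39} = \left(5 + \sqrt{39601 + 40^{2}}\right) \frac{1}{39} = \left(5 + \sqrt{39601 + 1600}\right) \frac{1}{39} = \left(5 + \sqrt{41201}\right) \frac{1}{39} = \frac{5}{39} + \frac{\sqrt{41201}}{39}$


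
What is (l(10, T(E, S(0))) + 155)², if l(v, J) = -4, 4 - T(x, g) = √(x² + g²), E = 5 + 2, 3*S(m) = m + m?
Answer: 22801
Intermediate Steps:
S(m) = 2*m/3 (S(m) = (m + m)/3 = (2*m)/3 = 2*m/3)
E = 7
T(x, g) = 4 - √(g² + x²) (T(x, g) = 4 - √(x² + g²) = 4 - √(g² + x²))
(l(10, T(E, S(0))) + 155)² = (-4 + 155)² = 151² = 22801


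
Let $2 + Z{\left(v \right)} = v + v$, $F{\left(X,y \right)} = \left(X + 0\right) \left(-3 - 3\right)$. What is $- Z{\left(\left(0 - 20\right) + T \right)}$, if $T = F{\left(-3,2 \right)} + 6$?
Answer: $-6$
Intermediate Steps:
$F{\left(X,y \right)} = - 6 X$ ($F{\left(X,y \right)} = X \left(-6\right) = - 6 X$)
$T = 24$ ($T = \left(-6\right) \left(-3\right) + 6 = 18 + 6 = 24$)
$Z{\left(v \right)} = -2 + 2 v$ ($Z{\left(v \right)} = -2 + \left(v + v\right) = -2 + 2 v$)
$- Z{\left(\left(0 - 20\right) + T \right)} = - (-2 + 2 \left(\left(0 - 20\right) + 24\right)) = - (-2 + 2 \left(-20 + 24\right)) = - (-2 + 2 \cdot 4) = - (-2 + 8) = \left(-1\right) 6 = -6$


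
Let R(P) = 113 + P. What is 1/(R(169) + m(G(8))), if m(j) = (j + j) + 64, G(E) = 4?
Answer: 1/354 ≈ 0.0028249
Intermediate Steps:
m(j) = 64 + 2*j (m(j) = 2*j + 64 = 64 + 2*j)
1/(R(169) + m(G(8))) = 1/((113 + 169) + (64 + 2*4)) = 1/(282 + (64 + 8)) = 1/(282 + 72) = 1/354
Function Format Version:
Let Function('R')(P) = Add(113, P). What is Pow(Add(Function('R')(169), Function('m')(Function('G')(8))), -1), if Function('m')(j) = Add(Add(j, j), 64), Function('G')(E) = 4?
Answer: Rational(1, 354) ≈ 0.0028249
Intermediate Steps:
Function('m')(j) = Add(64, Mul(2, j)) (Function('m')(j) = Add(Mul(2, j), 64) = Add(64, Mul(2, j)))
Pow(Add(Function('R')(169), Function('m')(Function('G')(8))), -1) = Pow(Add(Add(113, 169), Add(64, Mul(2, 4))), -1) = Pow(Add(282, Add(64, 8)), -1) = Pow(Add(282, 72), -1) = Pow(354, -1) = Rational(1, 354)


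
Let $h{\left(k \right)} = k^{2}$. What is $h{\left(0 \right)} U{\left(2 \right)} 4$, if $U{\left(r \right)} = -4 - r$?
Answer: $0$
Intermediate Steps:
$h{\left(0 \right)} U{\left(2 \right)} 4 = 0^{2} \left(-4 - 2\right) 4 = 0 \left(-4 - 2\right) 4 = 0 \left(-6\right) 4 = 0 \cdot 4 = 0$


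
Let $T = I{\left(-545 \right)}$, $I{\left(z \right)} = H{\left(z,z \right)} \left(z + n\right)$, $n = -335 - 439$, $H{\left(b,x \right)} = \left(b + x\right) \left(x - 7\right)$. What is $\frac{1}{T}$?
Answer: $- \frac{1}{793615920} \approx -1.2601 \cdot 10^{-9}$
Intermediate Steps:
$H{\left(b,x \right)} = \left(-7 + x\right) \left(b + x\right)$ ($H{\left(b,x \right)} = \left(b + x\right) \left(-7 + x\right) = \left(-7 + x\right) \left(b + x\right)$)
$n = -774$
$I{\left(z \right)} = \left(-774 + z\right) \left(- 14 z + 2 z^{2}\right)$ ($I{\left(z \right)} = \left(z^{2} - 7 z - 7 z + z z\right) \left(z - 774\right) = \left(z^{2} - 7 z - 7 z + z^{2}\right) \left(-774 + z\right) = \left(- 14 z + 2 z^{2}\right) \left(-774 + z\right) = \left(-774 + z\right) \left(- 14 z + 2 z^{2}\right)$)
$T = -793615920$ ($T = 2 \left(-545\right) \left(-774 - 545\right) \left(-7 - 545\right) = 2 \left(-545\right) \left(-1319\right) \left(-552\right) = -793615920$)
$\frac{1}{T} = \frac{1}{-793615920} = - \frac{1}{793615920}$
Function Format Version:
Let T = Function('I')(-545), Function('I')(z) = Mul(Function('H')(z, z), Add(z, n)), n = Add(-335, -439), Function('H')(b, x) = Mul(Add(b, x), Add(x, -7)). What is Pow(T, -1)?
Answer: Rational(-1, 793615920) ≈ -1.2601e-9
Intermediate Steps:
Function('H')(b, x) = Mul(Add(-7, x), Add(b, x)) (Function('H')(b, x) = Mul(Add(b, x), Add(-7, x)) = Mul(Add(-7, x), Add(b, x)))
n = -774
Function('I')(z) = Mul(Add(-774, z), Add(Mul(-14, z), Mul(2, Pow(z, 2)))) (Function('I')(z) = Mul(Add(Pow(z, 2), Mul(-7, z), Mul(-7, z), Mul(z, z)), Add(z, -774)) = Mul(Add(Pow(z, 2), Mul(-7, z), Mul(-7, z), Pow(z, 2)), Add(-774, z)) = Mul(Add(Mul(-14, z), Mul(2, Pow(z, 2))), Add(-774, z)) = Mul(Add(-774, z), Add(Mul(-14, z), Mul(2, Pow(z, 2)))))
T = -793615920 (T = Mul(2, -545, Add(-774, -545), Add(-7, -545)) = Mul(2, -545, -1319, -552) = -793615920)
Pow(T, -1) = Pow(-793615920, -1) = Rational(-1, 793615920)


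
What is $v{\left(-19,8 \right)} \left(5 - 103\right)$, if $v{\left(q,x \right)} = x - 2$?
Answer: $-588$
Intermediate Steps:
$v{\left(q,x \right)} = -2 + x$ ($v{\left(q,x \right)} = x - 2 = -2 + x$)
$v{\left(-19,8 \right)} \left(5 - 103\right) = \left(-2 + 8\right) \left(5 - 103\right) = 6 \left(-98\right) = -588$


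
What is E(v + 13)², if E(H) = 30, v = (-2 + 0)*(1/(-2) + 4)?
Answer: 900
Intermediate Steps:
v = -7 (v = -2*(-½ + 4) = -2*7/2 = -7)
E(v + 13)² = 30² = 900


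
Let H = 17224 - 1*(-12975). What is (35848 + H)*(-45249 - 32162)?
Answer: -5112764317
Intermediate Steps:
H = 30199 (H = 17224 + 12975 = 30199)
(35848 + H)*(-45249 - 32162) = (35848 + 30199)*(-45249 - 32162) = 66047*(-77411) = -5112764317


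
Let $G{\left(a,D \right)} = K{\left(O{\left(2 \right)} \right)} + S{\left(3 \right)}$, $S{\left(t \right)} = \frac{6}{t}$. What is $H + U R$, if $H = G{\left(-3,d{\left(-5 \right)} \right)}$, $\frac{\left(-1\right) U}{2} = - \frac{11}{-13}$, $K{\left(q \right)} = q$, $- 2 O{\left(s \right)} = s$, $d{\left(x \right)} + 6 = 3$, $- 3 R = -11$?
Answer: $- \frac{203}{39} \approx -5.2051$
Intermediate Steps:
$R = \frac{11}{3}$ ($R = \left(- \frac{1}{3}\right) \left(-11\right) = \frac{11}{3} \approx 3.6667$)
$d{\left(x \right)} = -3$ ($d{\left(x \right)} = -6 + 3 = -3$)
$O{\left(s \right)} = - \frac{s}{2}$
$U = - \frac{22}{13}$ ($U = - 2 \left(- \frac{11}{-13}\right) = - 2 \left(\left(-11\right) \left(- \frac{1}{13}\right)\right) = \left(-2\right) \frac{11}{13} = - \frac{22}{13} \approx -1.6923$)
$G{\left(a,D \right)} = 1$ ($G{\left(a,D \right)} = \left(- \frac{1}{2}\right) 2 + \frac{6}{3} = -1 + 6 \cdot \frac{1}{3} = -1 + 2 = 1$)
$H = 1$
$H + U R = 1 - \frac{242}{39} = - \frac{203}{39}$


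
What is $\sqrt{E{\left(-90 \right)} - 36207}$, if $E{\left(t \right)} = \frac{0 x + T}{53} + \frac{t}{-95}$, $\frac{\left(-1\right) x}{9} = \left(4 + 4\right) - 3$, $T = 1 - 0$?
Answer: $\frac{2 i \sqrt{9178673083}}{1007} \approx 190.28 i$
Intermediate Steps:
$T = 1$ ($T = 1 + 0 = 1$)
$x = -45$ ($x = - 9 \left(\left(4 + 4\right) - 3\right) = - 9 \left(8 - 3\right) = \left(-9\right) 5 = -45$)
$E{\left(t \right)} = \frac{1}{53} - \frac{t}{95}$ ($E{\left(t \right)} = \frac{0 \left(-45\right) + 1}{53} + \frac{t}{-95} = \left(0 + 1\right) \frac{1}{53} + t \left(- \frac{1}{95}\right) = 1 \cdot \frac{1}{53} - \frac{t}{95} = \frac{1}{53} - \frac{t}{95}$)
$\sqrt{E{\left(-90 \right)} - 36207} = \sqrt{\left(\frac{1}{53} - - \frac{18}{19}\right) - 36207} = \sqrt{\left(\frac{1}{53} + \frac{18}{19}\right) - 36207} = \sqrt{\frac{973}{1007} - 36207} = \sqrt{- \frac{36459476}{1007}} = \frac{2 i \sqrt{9178673083}}{1007}$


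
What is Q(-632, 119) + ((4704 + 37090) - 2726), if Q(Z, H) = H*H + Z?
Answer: 52597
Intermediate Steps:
Q(Z, H) = Z + H**2 (Q(Z, H) = H**2 + Z = Z + H**2)
Q(-632, 119) + ((4704 + 37090) - 2726) = (-632 + 119**2) + ((4704 + 37090) - 2726) = (-632 + 14161) + (41794 - 2726) = 13529 + 39068 = 52597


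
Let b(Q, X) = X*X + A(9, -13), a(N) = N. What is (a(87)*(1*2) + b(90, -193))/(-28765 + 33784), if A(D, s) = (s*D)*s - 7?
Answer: 12979/1673 ≈ 7.7579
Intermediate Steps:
A(D, s) = -7 + D*s² (A(D, s) = (D*s)*s - 7 = D*s² - 7 = -7 + D*s²)
b(Q, X) = 1514 + X² (b(Q, X) = X*X + (-7 + 9*(-13)²) = X² + (-7 + 9*169) = X² + (-7 + 1521) = X² + 1514 = 1514 + X²)
(a(87)*(1*2) + b(90, -193))/(-28765 + 33784) = (87*(1*2) + (1514 + (-193)²))/(-28765 + 33784) = (87*2 + (1514 + 37249))/5019 = (174 + 38763)*(1/5019) = 38937*(1/5019) = 12979/1673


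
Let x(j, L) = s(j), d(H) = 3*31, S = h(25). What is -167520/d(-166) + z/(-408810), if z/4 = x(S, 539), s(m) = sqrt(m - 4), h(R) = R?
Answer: -55840/31 - 2*sqrt(21)/204405 ≈ -1801.3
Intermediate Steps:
S = 25
s(m) = sqrt(-4 + m)
d(H) = 93
x(j, L) = sqrt(-4 + j)
z = 4*sqrt(21) (z = 4*sqrt(-4 + 25) = 4*sqrt(21) ≈ 18.330)
-167520/d(-166) + z/(-408810) = -167520/93 + (4*sqrt(21))/(-408810) = -167520*1/93 + (4*sqrt(21))*(-1/408810) = -55840/31 - 2*sqrt(21)/204405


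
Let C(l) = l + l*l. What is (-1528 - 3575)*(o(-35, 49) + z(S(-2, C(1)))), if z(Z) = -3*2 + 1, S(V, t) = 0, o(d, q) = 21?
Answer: -81648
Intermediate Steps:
C(l) = l + l²
z(Z) = -5 (z(Z) = -6 + 1 = -5)
(-1528 - 3575)*(o(-35, 49) + z(S(-2, C(1)))) = (-1528 - 3575)*(21 - 5) = -5103*16 = -81648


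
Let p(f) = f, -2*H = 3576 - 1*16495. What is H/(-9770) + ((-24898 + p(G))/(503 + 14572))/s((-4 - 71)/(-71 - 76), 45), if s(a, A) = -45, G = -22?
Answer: -331079593/530217900 ≈ -0.62442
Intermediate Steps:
H = 12919/2 (H = -(3576 - 1*16495)/2 = -(3576 - 16495)/2 = -½*(-12919) = 12919/2 ≈ 6459.5)
H/(-9770) + ((-24898 + p(G))/(503 + 14572))/s((-4 - 71)/(-71 - 76), 45) = (12919/2)/(-9770) + ((-24898 - 22)/(503 + 14572))/(-45) = (12919/2)*(-1/9770) - 24920/15075*(-1/45) = -12919/19540 - 24920*1/15075*(-1/45) = -12919/19540 - 4984/3015*(-1/45) = -12919/19540 + 4984/135675 = -331079593/530217900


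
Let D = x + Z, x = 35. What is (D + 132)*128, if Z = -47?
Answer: 15360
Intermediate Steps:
D = -12 (D = 35 - 47 = -12)
(D + 132)*128 = (-12 + 132)*128 = 120*128 = 15360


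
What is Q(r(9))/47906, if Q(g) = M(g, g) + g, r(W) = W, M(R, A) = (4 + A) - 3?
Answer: 19/47906 ≈ 0.00039661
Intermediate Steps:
M(R, A) = 1 + A
Q(g) = 1 + 2*g (Q(g) = (1 + g) + g = 1 + 2*g)
Q(r(9))/47906 = (1 + 2*9)/47906 = (1 + 18)*(1/47906) = 19*(1/47906) = 19/47906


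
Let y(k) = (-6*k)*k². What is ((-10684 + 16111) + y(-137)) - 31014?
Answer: 15402531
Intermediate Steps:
y(k) = -6*k³
((-10684 + 16111) + y(-137)) - 31014 = ((-10684 + 16111) - 6*(-137)³) - 31014 = (5427 - 6*(-2571353)) - 31014 = (5427 + 15428118) - 31014 = 15433545 - 31014 = 15402531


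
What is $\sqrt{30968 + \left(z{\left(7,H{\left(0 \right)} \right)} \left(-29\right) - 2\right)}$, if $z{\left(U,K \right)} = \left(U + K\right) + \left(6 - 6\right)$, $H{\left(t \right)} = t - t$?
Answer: $\sqrt{30763} \approx 175.39$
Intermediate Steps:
$H{\left(t \right)} = 0$
$z{\left(U,K \right)} = K + U$ ($z{\left(U,K \right)} = \left(K + U\right) + \left(6 - 6\right) = \left(K + U\right) + 0 = K + U$)
$\sqrt{30968 + \left(z{\left(7,H{\left(0 \right)} \right)} \left(-29\right) - 2\right)} = \sqrt{30968 + \left(\left(0 + 7\right) \left(-29\right) - 2\right)} = \sqrt{30968 + \left(7 \left(-29\right) - 2\right)} = \sqrt{30968 - 205} = \sqrt{30763}$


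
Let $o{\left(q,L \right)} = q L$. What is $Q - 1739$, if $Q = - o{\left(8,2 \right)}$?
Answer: $-1755$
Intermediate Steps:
$o{\left(q,L \right)} = L q$
$Q = -16$ ($Q = - 2 \cdot 8 = \left(-1\right) 16 = -16$)
$Q - 1739 = -16 - 1739 = -1755$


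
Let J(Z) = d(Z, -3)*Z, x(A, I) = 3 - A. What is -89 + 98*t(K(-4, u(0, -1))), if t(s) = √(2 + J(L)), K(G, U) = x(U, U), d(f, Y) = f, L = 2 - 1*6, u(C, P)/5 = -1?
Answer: -89 + 294*√2 ≈ 326.78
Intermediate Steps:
u(C, P) = -5 (u(C, P) = 5*(-1) = -5)
L = -4 (L = 2 - 6 = -4)
J(Z) = Z² (J(Z) = Z*Z = Z²)
K(G, U) = 3 - U
t(s) = 3*√2 (t(s) = √(2 + (-4)²) = √(2 + 16) = √18 = 3*√2)
-89 + 98*t(K(-4, u(0, -1))) = -89 + 98*(3*√2) = -89 + 294*√2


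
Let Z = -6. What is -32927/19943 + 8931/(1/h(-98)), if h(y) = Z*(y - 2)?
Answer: 106866526873/19943 ≈ 5.3586e+6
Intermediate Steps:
h(y) = 12 - 6*y (h(y) = -6*(y - 2) = -6*(-2 + y) = 12 - 6*y)
-32927/19943 + 8931/(1/h(-98)) = -32927/19943 + 8931/(1/(12 - 6*(-98))) = -32927*1/19943 + 8931/(1/(12 + 588)) = -32927/19943 + 8931/(1/600) = -32927/19943 + 8931*600 = -32927/19943 + 5358600 = 106866526873/19943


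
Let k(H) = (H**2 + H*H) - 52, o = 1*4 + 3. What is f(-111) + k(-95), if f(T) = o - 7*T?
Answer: 18782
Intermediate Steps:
o = 7 (o = 4 + 3 = 7)
f(T) = 7 - 7*T
k(H) = -52 + 2*H**2 (k(H) = (H**2 + H**2) - 52 = 2*H**2 - 52 = -52 + 2*H**2)
f(-111) + k(-95) = (7 - 7*(-111)) + (-52 + 2*(-95)**2) = (7 + 777) + (-52 + 2*9025) = 784 + (-52 + 18050) = 784 + 17998 = 18782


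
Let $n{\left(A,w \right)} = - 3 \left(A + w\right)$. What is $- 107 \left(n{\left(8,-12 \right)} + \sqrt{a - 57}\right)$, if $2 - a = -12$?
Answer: $-1284 - 107 i \sqrt{43} \approx -1284.0 - 701.65 i$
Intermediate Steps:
$a = 14$ ($a = 2 - -12 = 2 + 12 = 14$)
$n{\left(A,w \right)} = - 3 A - 3 w$
$- 107 \left(n{\left(8,-12 \right)} + \sqrt{a - 57}\right) = - 107 \left(\left(\left(-3\right) 8 - -36\right) + \sqrt{14 - 57}\right) = - 107 \left(\left(-24 + 36\right) + \sqrt{-43}\right) = - 107 \left(12 + i \sqrt{43}\right) = -1284 - 107 i \sqrt{43}$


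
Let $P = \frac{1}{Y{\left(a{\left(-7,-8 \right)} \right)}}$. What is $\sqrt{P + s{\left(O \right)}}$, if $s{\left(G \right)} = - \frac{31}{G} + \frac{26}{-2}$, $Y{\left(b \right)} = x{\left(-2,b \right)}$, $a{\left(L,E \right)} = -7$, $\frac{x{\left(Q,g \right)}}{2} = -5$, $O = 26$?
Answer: $\frac{i \sqrt{60385}}{65} \approx 3.7805 i$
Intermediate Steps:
$x{\left(Q,g \right)} = -10$ ($x{\left(Q,g \right)} = 2 \left(-5\right) = -10$)
$Y{\left(b \right)} = -10$
$s{\left(G \right)} = -13 - \frac{31}{G}$ ($s{\left(G \right)} = - \frac{31}{G} + 26 \left(- \frac{1}{2}\right) = - \frac{31}{G} - 13 = -13 - \frac{31}{G}$)
$P = - \frac{1}{10}$ ($P = \frac{1}{-10} = - \frac{1}{10} \approx -0.1$)
$\sqrt{P + s{\left(O \right)}} = \sqrt{- \frac{1}{10} - \left(13 + \frac{31}{26}\right)} = \sqrt{- \frac{1}{10} - \frac{369}{26}} = \sqrt{- \frac{929}{65}} = \frac{i \sqrt{60385}}{65}$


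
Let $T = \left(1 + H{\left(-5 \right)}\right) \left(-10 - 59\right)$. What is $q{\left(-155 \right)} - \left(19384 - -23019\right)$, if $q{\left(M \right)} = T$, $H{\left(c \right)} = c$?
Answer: $-42127$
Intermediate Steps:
$T = 276$ ($T = \left(1 - 5\right) \left(-10 - 59\right) = \left(-4\right) \left(-69\right) = 276$)
$q{\left(M \right)} = 276$
$q{\left(-155 \right)} - \left(19384 - -23019\right) = 276 - \left(19384 - -23019\right) = 276 - \left(19384 + 23019\right) = 276 - 42403 = -42127$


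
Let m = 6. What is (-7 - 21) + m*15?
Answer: 62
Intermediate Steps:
(-7 - 21) + m*15 = (-7 - 21) + 6*15 = -28 + 90 = 62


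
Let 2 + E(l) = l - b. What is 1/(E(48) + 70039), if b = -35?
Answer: 1/70120 ≈ 1.4261e-5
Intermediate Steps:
E(l) = 33 + l (E(l) = -2 + (l - 1*(-35)) = -2 + (l + 35) = -2 + (35 + l) = 33 + l)
1/(E(48) + 70039) = 1/((33 + 48) + 70039) = 1/(81 + 70039) = 1/70120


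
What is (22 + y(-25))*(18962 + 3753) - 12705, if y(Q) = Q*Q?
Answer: 14683900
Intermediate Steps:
y(Q) = Q**2
(22 + y(-25))*(18962 + 3753) - 12705 = (22 + (-25)**2)*(18962 + 3753) - 12705 = (22 + 625)*22715 - 12705 = 647*22715 - 12705 = 14696605 - 12705 = 14683900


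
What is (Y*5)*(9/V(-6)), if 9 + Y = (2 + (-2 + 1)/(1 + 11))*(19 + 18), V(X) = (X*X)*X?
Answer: -3715/288 ≈ -12.899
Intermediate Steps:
V(X) = X³ (V(X) = X²*X = X³)
Y = 743/12 (Y = -9 + (2 + (-2 + 1)/(1 + 11))*(19 + 18) = -9 + (2 - 1/12)*37 = -9 + (23/12)*37 = -9 + 851/12 = 743/12 ≈ 61.917)
(Y*5)*(9/V(-6)) = ((743/12)*5)*(9/((-6)³)) = 3715*(9/(-216))/12 = 3715*(9*(-1/216))/12 = (3715/12)*(-1/24) = -3715/288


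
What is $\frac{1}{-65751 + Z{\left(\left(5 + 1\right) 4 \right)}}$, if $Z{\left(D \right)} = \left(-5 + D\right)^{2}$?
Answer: $- \frac{1}{65390} \approx -1.5293 \cdot 10^{-5}$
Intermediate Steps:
$\frac{1}{-65751 + Z{\left(\left(5 + 1\right) 4 \right)}} = \frac{1}{-65751 + \left(-5 + \left(5 + 1\right) 4\right)^{2}} = \frac{1}{-65751 + \left(-5 + 6 \cdot 4\right)^{2}} = \frac{1}{-65751 + \left(-5 + 24\right)^{2}} = \frac{1}{-65751 + 19^{2}} = \frac{1}{-65751 + 361} = \frac{1}{-65390} = - \frac{1}{65390}$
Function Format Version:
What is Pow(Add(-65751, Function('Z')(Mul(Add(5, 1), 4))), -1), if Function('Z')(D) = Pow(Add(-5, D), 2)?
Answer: Rational(-1, 65390) ≈ -1.5293e-5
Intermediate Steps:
Pow(Add(-65751, Function('Z')(Mul(Add(5, 1), 4))), -1) = Pow(Add(-65751, Pow(Add(-5, Mul(Add(5, 1), 4)), 2)), -1) = Pow(Add(-65751, Pow(Add(-5, Mul(6, 4)), 2)), -1) = Pow(Add(-65751, Pow(Add(-5, 24), 2)), -1) = Pow(Add(-65751, Pow(19, 2)), -1) = Pow(Add(-65751, 361), -1) = Pow(-65390, -1) = Rational(-1, 65390)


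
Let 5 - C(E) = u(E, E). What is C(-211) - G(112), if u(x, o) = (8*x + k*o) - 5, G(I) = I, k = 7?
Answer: 3063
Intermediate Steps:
u(x, o) = -5 + 7*o + 8*x (u(x, o) = (8*x + 7*o) - 5 = (7*o + 8*x) - 5 = -5 + 7*o + 8*x)
C(E) = 10 - 15*E (C(E) = 5 - (-5 + 7*E + 8*E) = 5 - (-5 + 15*E) = 5 + (5 - 15*E) = 10 - 15*E)
C(-211) - G(112) = (10 - 15*(-211)) - 1*112 = (10 + 3165) - 112 = 3175 - 112 = 3063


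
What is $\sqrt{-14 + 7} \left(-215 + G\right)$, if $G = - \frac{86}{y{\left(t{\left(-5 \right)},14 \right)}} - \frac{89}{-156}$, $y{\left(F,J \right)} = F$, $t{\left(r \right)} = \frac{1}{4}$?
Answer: $- \frac{87115 i \sqrt{7}}{156} \approx - 1477.5 i$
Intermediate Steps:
$t{\left(r \right)} = \frac{1}{4}$
$G = - \frac{53575}{156}$ ($G = - 86 \frac{1}{\frac{1}{4}} - \frac{89}{-156} = \left(-86\right) 4 - - \frac{89}{156} = -344 + \frac{89}{156} = - \frac{53575}{156} \approx -343.43$)
$\sqrt{-14 + 7} \left(-215 + G\right) = \sqrt{-14 + 7} \left(-215 - \frac{53575}{156}\right) = \sqrt{-7} \left(- \frac{87115}{156}\right) = i \sqrt{7} \left(- \frac{87115}{156}\right) = - \frac{87115 i \sqrt{7}}{156}$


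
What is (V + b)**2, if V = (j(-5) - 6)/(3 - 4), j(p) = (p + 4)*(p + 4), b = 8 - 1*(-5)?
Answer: 324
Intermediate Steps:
b = 13 (b = 8 + 5 = 13)
j(p) = (4 + p)**2 (j(p) = (4 + p)*(4 + p) = (4 + p)**2)
V = 5 (V = ((4 - 5)**2 - 6)/(3 - 4) = ((-1)**2 - 6)/(-1) = (1 - 6)*(-1) = -5*(-1) = 5)
(V + b)**2 = (5 + 13)**2 = 18**2 = 324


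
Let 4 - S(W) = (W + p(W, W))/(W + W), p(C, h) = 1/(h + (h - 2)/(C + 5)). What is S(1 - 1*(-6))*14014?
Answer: 4353349/89 ≈ 48914.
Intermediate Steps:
p(C, h) = 1/(h + (-2 + h)/(5 + C))
S(W) = 4 - (W + (5 + W)/(-2 + W² + 6*W))/(2*W) (S(W) = 4 - (W + (5 + W)/(-2 + 6*W + W*W))/(W + W) = 4 - (W + (5 + W)/(-2 + 6*W + W²))/(2*W) = 4 - (W + (5 + W)/(-2 + W² + 6*W))*1/(2*W) = 4 - (W + (5 + W)/(-2 + W² + 6*W))/(2*W))
S(1 - 1*(-6))*14014 = ((-5 - (1 - 1*(-6)) + 7*(1 - 1*(-6))*(-2 + (1 - 1*(-6))² + 6*(1 - 1*(-6))))/(2*(1 - 1*(-6))*(-2 + (1 - 1*(-6))² + 6*(1 - 1*(-6)))))*14014 = ((-5 - (1 + 6) + 7*(1 + 6)*(-2 + (1 + 6)² + 6*(1 + 6)))/(2*(1 + 6)*(-2 + (1 + 6)² + 6*(1 + 6))))*14014 = ((½)*(-5 - 1*7 + 7*7*(-2 + 7² + 6*7))/(7*(-2 + 7² + 6*7)))*14014 = ((½)*(⅐)*(-5 - 7 + 7*7*(-2 + 49 + 42))/(-2 + 49 + 42))*14014 = ((½)*(⅐)*(-5 - 7 + 7*7*89)/89)*14014 = ((½)*(⅐)*(1/89)*(-5 - 7 + 4361))*14014 = ((½)*(⅐)*(1/89)*4349)*14014 = (4349/1246)*14014 = 4353349/89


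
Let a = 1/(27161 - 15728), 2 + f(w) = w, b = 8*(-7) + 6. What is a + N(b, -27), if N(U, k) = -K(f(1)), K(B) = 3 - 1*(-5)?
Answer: -91463/11433 ≈ -7.9999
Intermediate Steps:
b = -50 (b = -56 + 6 = -50)
f(w) = -2 + w
K(B) = 8 (K(B) = 3 + 5 = 8)
N(U, k) = -8 (N(U, k) = -1*8 = -8)
a = 1/11433 ≈ 8.7466e-5
a + N(b, -27) = 1/11433 - 8 = -91463/11433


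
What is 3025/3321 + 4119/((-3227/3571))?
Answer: -48838657954/10716867 ≈ -4557.2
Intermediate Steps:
3025/3321 + 4119/((-3227/3571)) = 3025*(1/3321) + 4119/((-3227*1/3571)) = 3025/3321 + 4119/(-3227/3571) = 3025/3321 + 4119*(-3571/3227) = 3025/3321 - 14708949/3227 = -48838657954/10716867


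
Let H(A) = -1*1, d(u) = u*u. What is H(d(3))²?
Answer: 1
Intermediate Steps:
d(u) = u²
H(A) = -1
H(d(3))² = (-1)² = 1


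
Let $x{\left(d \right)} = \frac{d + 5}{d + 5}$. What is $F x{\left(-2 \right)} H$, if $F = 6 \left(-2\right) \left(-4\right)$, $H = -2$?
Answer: $-96$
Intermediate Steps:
$x{\left(d \right)} = 1$ ($x{\left(d \right)} = \frac{5 + d}{5 + d} = 1$)
$F = 48$ ($F = \left(-12\right) \left(-4\right) = 48$)
$F x{\left(-2 \right)} H = 48 \cdot 1 \left(-2\right) = 48 \left(-2\right) = -96$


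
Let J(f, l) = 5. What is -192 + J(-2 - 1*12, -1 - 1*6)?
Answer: -187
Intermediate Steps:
-192 + J(-2 - 1*12, -1 - 1*6) = -192 + 5 = -187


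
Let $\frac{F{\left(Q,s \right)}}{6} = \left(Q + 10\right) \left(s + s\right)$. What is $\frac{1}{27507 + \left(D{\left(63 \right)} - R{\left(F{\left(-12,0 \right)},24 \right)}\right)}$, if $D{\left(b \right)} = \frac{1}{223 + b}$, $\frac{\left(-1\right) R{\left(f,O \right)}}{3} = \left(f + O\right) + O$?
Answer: $\frac{286}{7908187} \approx 3.6165 \cdot 10^{-5}$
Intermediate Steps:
$F{\left(Q,s \right)} = 12 s \left(10 + Q\right)$ ($F{\left(Q,s \right)} = 6 \left(Q + 10\right) \left(s + s\right) = 6 \left(10 + Q\right) 2 s = 6 \cdot 2 s \left(10 + Q\right) = 12 s \left(10 + Q\right)$)
$R{\left(f,O \right)} = - 6 O - 3 f$ ($R{\left(f,O \right)} = - 3 \left(\left(f + O\right) + O\right) = - 3 \left(\left(O + f\right) + O\right) = - 3 \left(f + 2 O\right) = - 6 O - 3 f$)
$\frac{1}{27507 + \left(D{\left(63 \right)} - R{\left(F{\left(-12,0 \right)},24 \right)}\right)} = \frac{1}{27507 - \left(-144 - \frac{1}{223 + 63} - 36 \cdot 0 \left(10 - 12\right)\right)} = \frac{1}{27507 - \left(-144 - \frac{1}{286} - 36 \cdot 0 \left(-2\right)\right)} = \frac{1}{27507 + \left(\frac{1}{286} - \left(-144 - 0\right)\right)} = \frac{1}{27507 + \left(\frac{1}{286} - \left(-144 + 0\right)\right)} = \frac{1}{27507 + \left(\frac{1}{286} - -144\right)} = \frac{1}{27507 + \left(\frac{1}{286} + 144\right)} = \frac{1}{27507 + \frac{41185}{286}} = \frac{1}{\frac{7908187}{286}} = \frac{286}{7908187}$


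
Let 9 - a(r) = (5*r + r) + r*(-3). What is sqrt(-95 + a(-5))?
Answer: I*sqrt(71) ≈ 8.4261*I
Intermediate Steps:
a(r) = 9 - 3*r (a(r) = 9 - ((5*r + r) + r*(-3)) = 9 - (6*r - 3*r) = 9 - 3*r)
sqrt(-95 + a(-5)) = sqrt(-95 + (9 - 3*(-5))) = sqrt(-95 + (9 + 15)) = sqrt(-95 + 24) = sqrt(-71) = I*sqrt(71)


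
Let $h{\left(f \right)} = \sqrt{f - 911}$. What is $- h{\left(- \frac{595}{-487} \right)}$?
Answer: $- \frac{i \sqrt{215771194}}{487} \approx - 30.163 i$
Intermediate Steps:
$h{\left(f \right)} = \sqrt{-911 + f}$
$- h{\left(- \frac{595}{-487} \right)} = - \sqrt{-911 - \frac{595}{-487}} = - \sqrt{-911 - - \frac{595}{487}} = - \sqrt{-911 + \frac{595}{487}} = - \sqrt{- \frac{443062}{487}} = - \frac{i \sqrt{215771194}}{487}$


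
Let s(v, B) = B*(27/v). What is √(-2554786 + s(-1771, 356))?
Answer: I*√8012952579478/1771 ≈ 1598.4*I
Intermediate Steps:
s(v, B) = 27*B/v
√(-2554786 + s(-1771, 356)) = √(-2554786 + 27*356/(-1771)) = √(-2554786 + 27*356*(-1/1771)) = √(-2554786 - 9612/1771) = √(-4524535618/1771) = I*√8012952579478/1771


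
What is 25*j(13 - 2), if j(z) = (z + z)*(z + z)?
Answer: 12100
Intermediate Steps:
j(z) = 4*z² (j(z) = (2*z)*(2*z) = 4*z²)
25*j(13 - 2) = 25*(4*(13 - 2)²) = 25*(4*11²) = 25*(4*121) = 25*484 = 12100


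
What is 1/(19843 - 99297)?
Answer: -1/79454 ≈ -1.2586e-5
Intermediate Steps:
1/(19843 - 99297) = 1/(-79454) = -1/79454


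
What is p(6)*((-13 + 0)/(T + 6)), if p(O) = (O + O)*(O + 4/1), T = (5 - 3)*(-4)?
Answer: 780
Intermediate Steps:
T = -8 (T = 2*(-4) = -8)
p(O) = 2*O*(4 + O) (p(O) = (2*O)*(O + 4*1) = (2*O)*(O + 4) = (2*O)*(4 + O) = 2*O*(4 + O))
p(6)*((-13 + 0)/(T + 6)) = (2*6*(4 + 6))*((-13 + 0)/(-8 + 6)) = (2*6*10)*(-13/(-2)) = 120*(-13*(-1/2)) = 120*(13/2) = 780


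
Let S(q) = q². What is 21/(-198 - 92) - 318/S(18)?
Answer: -4126/3915 ≈ -1.0539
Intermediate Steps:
21/(-198 - 92) - 318/S(18) = 21/(-198 - 92) - 318/(18²) = 21/(-290) - 318/324 = 21*(-1/290) - 318*1/324 = -21/290 - 53/54 = -4126/3915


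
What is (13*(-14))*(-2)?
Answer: 364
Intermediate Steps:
(13*(-14))*(-2) = -182*(-2) = 364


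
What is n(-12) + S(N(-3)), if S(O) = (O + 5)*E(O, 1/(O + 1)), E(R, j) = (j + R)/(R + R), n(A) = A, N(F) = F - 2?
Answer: -12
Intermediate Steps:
N(F) = -2 + F
E(R, j) = (R + j)/(2*R) (E(R, j) = (R + j)/((2*R)) = (R + j)*(1/(2*R)) = (R + j)/(2*R))
S(O) = (5 + O)*(O + 1/(1 + O))/(2*O) (S(O) = (O + 5)*((O + 1/(O + 1))/(2*O)) = (5 + O)*((O + 1/(1 + O))/(2*O)) = (5 + O)*(O + 1/(1 + O))/(2*O))
n(-12) + S(N(-3)) = -12 + (1 + (-2 - 3)*(1 + (-2 - 3)))*(5 + (-2 - 3))/(2*(-2 - 3)*(1 + (-2 - 3))) = -12 + (½)*(1 - 5*(1 - 5))*(5 - 5)/(-5*(1 - 5)) = -12 + (½)*(-⅕)*(1 - 5*(-4))*0/(-4) = -12 + (½)*(-⅕)*(-¼)*(1 + 20)*0 = -12 + (½)*(-⅕)*(-¼)*21*0 = -12 + 0 = -12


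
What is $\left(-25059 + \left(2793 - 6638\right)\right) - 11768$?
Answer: $-40672$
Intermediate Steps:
$\left(-25059 + \left(2793 - 6638\right)\right) - 11768 = \left(-25059 - 3845\right) - 11768 = -28904 - 11768 = -40672$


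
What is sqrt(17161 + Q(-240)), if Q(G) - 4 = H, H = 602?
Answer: sqrt(17767) ≈ 133.29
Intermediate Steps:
Q(G) = 606 (Q(G) = 4 + 602 = 606)
sqrt(17161 + Q(-240)) = sqrt(17161 + 606) = sqrt(17767)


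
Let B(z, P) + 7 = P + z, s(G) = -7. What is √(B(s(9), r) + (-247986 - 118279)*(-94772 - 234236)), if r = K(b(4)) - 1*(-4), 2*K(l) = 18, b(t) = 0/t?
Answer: √120504115119 ≈ 3.4714e+5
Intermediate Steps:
b(t) = 0
K(l) = 9 (K(l) = (½)*18 = 9)
r = 13 (r = 9 - 1*(-4) = 9 + 4 = 13)
B(z, P) = -7 + P + z (B(z, P) = -7 + (P + z) = -7 + P + z)
√(B(s(9), r) + (-247986 - 118279)*(-94772 - 234236)) = √((-7 + 13 - 7) + (-247986 - 118279)*(-94772 - 234236)) = √(-1 - 366265*(-329008)) = √(-1 + 120504115120) = √120504115119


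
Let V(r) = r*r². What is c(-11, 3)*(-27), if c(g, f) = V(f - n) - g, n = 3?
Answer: -297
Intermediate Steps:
V(r) = r³
c(g, f) = (-3 + f)³ - g (c(g, f) = (f - 1*3)³ - g = (f - 3)³ - g = (-3 + f)³ - g)
c(-11, 3)*(-27) = ((-3 + 3)³ - 1*(-11))*(-27) = (0³ + 11)*(-27) = (0 + 11)*(-27) = 11*(-27) = -297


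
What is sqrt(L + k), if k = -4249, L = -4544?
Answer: 3*I*sqrt(977) ≈ 93.771*I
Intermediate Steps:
sqrt(L + k) = sqrt(-4544 - 4249) = sqrt(-8793) = 3*I*sqrt(977)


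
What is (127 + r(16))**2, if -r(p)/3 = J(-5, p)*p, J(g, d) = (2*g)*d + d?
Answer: 49547521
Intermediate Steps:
J(g, d) = d + 2*d*g (J(g, d) = 2*d*g + d = d + 2*d*g)
r(p) = 27*p**2 (r(p) = -3*p*(1 + 2*(-5))*p = -3*p*(1 - 10)*p = -3*p*(-9)*p = -3*(-9*p)*p = -(-27)*p**2 = 27*p**2)
(127 + r(16))**2 = (127 + 27*16**2)**2 = (127 + 27*256)**2 = (127 + 6912)**2 = 7039**2 = 49547521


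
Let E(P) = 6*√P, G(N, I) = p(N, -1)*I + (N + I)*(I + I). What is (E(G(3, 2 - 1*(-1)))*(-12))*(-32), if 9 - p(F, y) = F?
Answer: 6912*√6 ≈ 16931.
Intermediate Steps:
p(F, y) = 9 - F
G(N, I) = I*(9 - N) + 2*I*(I + N) (G(N, I) = (9 - N)*I + (N + I)*(I + I) = I*(9 - N) + (I + N)*(2*I) = I*(9 - N) + 2*I*(I + N))
(E(G(3, 2 - 1*(-1)))*(-12))*(-32) = ((6*√((2 - 1*(-1))*(9 + 3 + 2*(2 - 1*(-1)))))*(-12))*(-32) = ((6*√((2 + 1)*(9 + 3 + 2*(2 + 1))))*(-12))*(-32) = ((6*√(3*(9 + 3 + 2*3)))*(-12))*(-32) = ((6*√(3*(9 + 3 + 6)))*(-12))*(-32) = ((6*√(3*18))*(-12))*(-32) = ((6*√54)*(-12))*(-32) = ((6*(3*√6))*(-12))*(-32) = ((18*√6)*(-12))*(-32) = -216*√6*(-32) = 6912*√6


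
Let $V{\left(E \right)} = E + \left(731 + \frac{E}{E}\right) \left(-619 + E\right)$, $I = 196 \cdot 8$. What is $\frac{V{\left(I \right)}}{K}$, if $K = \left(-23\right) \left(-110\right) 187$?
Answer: $\frac{348118}{236555} \approx 1.4716$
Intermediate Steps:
$K = 473110$ ($K = 2530 \cdot 187 = 473110$)
$I = 1568$
$V{\left(E \right)} = -453108 + 733 E$ ($V{\left(E \right)} = E + \left(731 + 1\right) \left(-619 + E\right) = E + 732 \left(-619 + E\right) = E + \left(-453108 + 732 E\right) = -453108 + 733 E$)
$\frac{V{\left(I \right)}}{K} = \frac{-453108 + 733 \cdot 1568}{473110} = \left(-453108 + 1149344\right) \frac{1}{473110} = 696236 \cdot \frac{1}{473110} = \frac{348118}{236555}$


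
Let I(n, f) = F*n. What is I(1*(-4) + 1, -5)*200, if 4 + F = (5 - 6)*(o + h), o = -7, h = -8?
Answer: -6600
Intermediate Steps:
F = 11 (F = -4 + (5 - 6)*(-7 - 8) = -4 - 1*(-15) = -4 + 15 = 11)
I(n, f) = 11*n
I(1*(-4) + 1, -5)*200 = (11*(1*(-4) + 1))*200 = (11*(-4 + 1))*200 = (11*(-3))*200 = -33*200 = -6600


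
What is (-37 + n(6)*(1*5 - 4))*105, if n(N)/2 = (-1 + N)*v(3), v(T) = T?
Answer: -735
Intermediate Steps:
n(N) = -6 + 6*N (n(N) = 2*((-1 + N)*3) = 2*(-3 + 3*N) = -6 + 6*N)
(-37 + n(6)*(1*5 - 4))*105 = (-37 + (-6 + 6*6)*(1*5 - 4))*105 = (-37 + (-6 + 36)*(5 - 4))*105 = (-37 + 30*1)*105 = (-37 + 30)*105 = -7*105 = -735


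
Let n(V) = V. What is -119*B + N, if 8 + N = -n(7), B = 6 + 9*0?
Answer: -729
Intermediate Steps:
B = 6 (B = 6 + 0 = 6)
N = -15 (N = -8 - 1*7 = -8 - 7 = -15)
-119*B + N = -119*6 - 15 = -714 - 15 = -729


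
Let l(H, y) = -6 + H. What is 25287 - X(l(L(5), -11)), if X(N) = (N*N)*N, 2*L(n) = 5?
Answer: 202639/8 ≈ 25330.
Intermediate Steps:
L(n) = 5/2 (L(n) = (½)*5 = 5/2)
X(N) = N³ (X(N) = N²*N = N³)
25287 - X(l(L(5), -11)) = 25287 - (-6 + 5/2)³ = 25287 - (-7/2)³ = 25287 - 1*(-343/8) = 25287 + 343/8 = 202639/8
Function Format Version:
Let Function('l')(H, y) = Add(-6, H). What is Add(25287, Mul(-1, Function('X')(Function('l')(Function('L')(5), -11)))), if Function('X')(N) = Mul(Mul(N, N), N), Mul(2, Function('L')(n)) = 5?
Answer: Rational(202639, 8) ≈ 25330.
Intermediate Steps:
Function('L')(n) = Rational(5, 2) (Function('L')(n) = Mul(Rational(1, 2), 5) = Rational(5, 2))
Function('X')(N) = Pow(N, 3) (Function('X')(N) = Mul(Pow(N, 2), N) = Pow(N, 3))
Add(25287, Mul(-1, Function('X')(Function('l')(Function('L')(5), -11)))) = Add(25287, Mul(-1, Pow(Add(-6, Rational(5, 2)), 3))) = Add(25287, Mul(-1, Pow(Rational(-7, 2), 3))) = Add(25287, Mul(-1, Rational(-343, 8))) = Add(25287, Rational(343, 8)) = Rational(202639, 8)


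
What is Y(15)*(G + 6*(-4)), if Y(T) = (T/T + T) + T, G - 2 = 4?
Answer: -558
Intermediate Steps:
G = 6 (G = 2 + 4 = 6)
Y(T) = 1 + 2*T (Y(T) = (1 + T) + T = 1 + 2*T)
Y(15)*(G + 6*(-4)) = (1 + 2*15)*(6 + 6*(-4)) = (1 + 30)*(6 - 24) = 31*(-18) = -558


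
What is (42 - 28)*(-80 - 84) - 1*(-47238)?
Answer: 44942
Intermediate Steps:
(42 - 28)*(-80 - 84) - 1*(-47238) = 14*(-164) + 47238 = -2296 + 47238 = 44942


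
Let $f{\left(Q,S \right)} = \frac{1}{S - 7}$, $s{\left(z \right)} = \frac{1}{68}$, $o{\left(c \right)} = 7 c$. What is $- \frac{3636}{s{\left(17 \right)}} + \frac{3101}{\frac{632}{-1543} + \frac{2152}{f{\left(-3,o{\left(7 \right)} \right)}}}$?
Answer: $- \frac{34481666121397}{139461880} \approx -2.4725 \cdot 10^{5}$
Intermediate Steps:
$s{\left(z \right)} = \frac{1}{68}$
$f{\left(Q,S \right)} = \frac{1}{-7 + S}$
$- \frac{3636}{s{\left(17 \right)}} + \frac{3101}{\frac{632}{-1543} + \frac{2152}{f{\left(-3,o{\left(7 \right)} \right)}}} = - 3636 \frac{1}{\frac{1}{68}} + \frac{3101}{\frac{632}{-1543} + \frac{2152}{\frac{1}{-7 + 7 \cdot 7}}} = \left(-3636\right) 68 + \frac{3101}{632 \left(- \frac{1}{1543}\right) + \frac{2152}{\frac{1}{-7 + 49}}} = -247248 + \frac{3101}{- \frac{632}{1543} + \frac{2152}{\frac{1}{42}}} = -247248 + \frac{3101}{- \frac{632}{1543} + 2152 \frac{1}{\frac{1}{42}}} = -247248 + \frac{3101}{- \frac{632}{1543} + 2152 \cdot 42} = -247248 + \frac{3101}{- \frac{632}{1543} + 90384} = -247248 + \frac{3101}{\frac{139461880}{1543}} = -247248 + 3101 \cdot \frac{1543}{139461880} = -247248 + \frac{4784843}{139461880} = - \frac{34481666121397}{139461880}$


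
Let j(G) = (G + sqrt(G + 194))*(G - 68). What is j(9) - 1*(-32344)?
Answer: 31813 - 59*sqrt(203) ≈ 30972.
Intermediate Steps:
j(G) = (-68 + G)*(G + sqrt(194 + G)) (j(G) = (G + sqrt(194 + G))*(-68 + G) = (-68 + G)*(G + sqrt(194 + G)))
j(9) - 1*(-32344) = (9**2 - 68*9 - 68*sqrt(194 + 9) + 9*sqrt(194 + 9)) - 1*(-32344) = (81 - 612 - 68*sqrt(203) + 9*sqrt(203)) + 32344 = (-531 - 59*sqrt(203)) + 32344 = 31813 - 59*sqrt(203)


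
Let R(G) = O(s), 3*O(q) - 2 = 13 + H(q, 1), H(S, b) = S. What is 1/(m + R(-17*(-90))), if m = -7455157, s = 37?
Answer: -3/22365419 ≈ -1.3414e-7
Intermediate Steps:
O(q) = 5 + q/3 (O(q) = 2/3 + (13 + q)/3 = 2/3 + (13/3 + q/3) = 5 + q/3)
R(G) = 52/3 (R(G) = 5 + (1/3)*37 = 5 + 37/3 = 52/3)
1/(m + R(-17*(-90))) = 1/(-7455157 + 52/3) = 1/(-22365419/3) = -3/22365419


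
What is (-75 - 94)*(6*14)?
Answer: -14196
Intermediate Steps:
(-75 - 94)*(6*14) = -169*84 = -14196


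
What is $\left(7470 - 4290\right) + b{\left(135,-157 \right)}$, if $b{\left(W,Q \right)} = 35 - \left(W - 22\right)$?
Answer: $3102$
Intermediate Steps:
$b{\left(W,Q \right)} = 57 - W$ ($b{\left(W,Q \right)} = 35 - \left(W - 22\right) = 35 - \left(-22 + W\right) = 57 - W$)
$\left(7470 - 4290\right) + b{\left(135,-157 \right)} = \left(7470 - 4290\right) + \left(57 - 135\right) = 3180 + \left(57 - 135\right) = 3180 - 78 = 3102$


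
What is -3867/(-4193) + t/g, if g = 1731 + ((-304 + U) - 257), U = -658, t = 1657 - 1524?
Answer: 2537573/2146816 ≈ 1.1820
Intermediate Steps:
t = 133
g = 512 (g = 1731 + ((-304 - 658) - 257) = 1731 + (-962 - 257) = 1731 - 1219 = 512)
-3867/(-4193) + t/g = -3867/(-4193) + 133/512 = -3867*(-1/4193) + 133*(1/512) = 3867/4193 + 133/512 = 2537573/2146816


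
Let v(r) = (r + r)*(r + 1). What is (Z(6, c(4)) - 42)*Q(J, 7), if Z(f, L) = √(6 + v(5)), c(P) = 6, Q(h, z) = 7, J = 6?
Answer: -294 + 7*√66 ≈ -237.13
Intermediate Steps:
v(r) = 2*r*(1 + r) (v(r) = (2*r)*(1 + r) = 2*r*(1 + r))
Z(f, L) = √66 (Z(f, L) = √(6 + 2*5*(1 + 5)) = √(6 + 2*5*6) = √(6 + 60) = √66)
(Z(6, c(4)) - 42)*Q(J, 7) = (√66 - 42)*7 = (-42 + √66)*7 = -294 + 7*√66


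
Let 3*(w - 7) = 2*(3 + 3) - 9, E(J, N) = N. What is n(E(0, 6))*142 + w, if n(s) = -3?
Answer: -418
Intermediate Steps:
w = 8 (w = 7 + (2*(3 + 3) - 9)/3 = 7 + (2*6 - 9)/3 = 7 + (12 - 9)/3 = 7 + (⅓)*3 = 7 + 1 = 8)
n(E(0, 6))*142 + w = -3*142 + 8 = -426 + 8 = -418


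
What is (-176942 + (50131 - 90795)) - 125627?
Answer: -343233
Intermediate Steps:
(-176942 + (50131 - 90795)) - 125627 = (-176942 - 40664) - 125627 = -217606 - 125627 = -343233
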